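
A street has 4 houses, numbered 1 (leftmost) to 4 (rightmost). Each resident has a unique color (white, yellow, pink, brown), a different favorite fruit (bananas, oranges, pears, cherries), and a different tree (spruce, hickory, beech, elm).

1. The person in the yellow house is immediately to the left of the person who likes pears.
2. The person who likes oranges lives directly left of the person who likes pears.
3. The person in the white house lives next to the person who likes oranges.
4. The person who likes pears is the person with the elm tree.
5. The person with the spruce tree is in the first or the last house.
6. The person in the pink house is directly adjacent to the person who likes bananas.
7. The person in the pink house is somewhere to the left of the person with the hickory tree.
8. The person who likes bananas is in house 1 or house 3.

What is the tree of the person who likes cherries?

From clue 6, the person in the pink house must be in house 2.
The person in the white house is in house 4 (clue 3).
The person who likes oranges is in house 3 (clue 3).
From clue 2, the person who likes pears must be in house 4.
From clue 4, the person with the elm tree must be in house 4.
The only favorite fruit still possible for house 1 is bananas.
House 2 favorite fruit: only cherries fits.
That leaves beech as the tree for house 2.
The only tree still possible for house 3 is hickory.
By clue 1, the person in the yellow house is in house 3.
The only color still possible for house 1 is brown.
That leaves spruce as the tree for house 1.
So: house 1 = brown/bananas/spruce, house 2 = pink/cherries/beech, house 3 = yellow/oranges/hickory, house 4 = white/pears/elm.

beech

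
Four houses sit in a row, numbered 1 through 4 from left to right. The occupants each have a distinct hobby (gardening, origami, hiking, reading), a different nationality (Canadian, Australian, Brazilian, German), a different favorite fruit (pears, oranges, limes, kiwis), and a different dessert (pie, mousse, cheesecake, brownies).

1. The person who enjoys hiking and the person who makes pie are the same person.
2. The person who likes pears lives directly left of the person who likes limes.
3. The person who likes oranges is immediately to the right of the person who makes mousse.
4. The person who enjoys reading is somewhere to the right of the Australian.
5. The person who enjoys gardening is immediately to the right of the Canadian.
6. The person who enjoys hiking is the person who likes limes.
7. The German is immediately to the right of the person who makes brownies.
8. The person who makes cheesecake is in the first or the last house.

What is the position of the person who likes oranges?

4

The only hobby still possible for house 1 is origami.
The person who makes cheesecake is narrowed to house 1 or 4; consider each.
Placing it in house 1 leads to a contradiction, so it's in house 4.
The person who enjoys hiking is narrowed to house 2 or 3; consider each.
Placing it in house 3 leads to a contradiction, so it's in house 2.
Clue 1: the person who makes pie is in house 2.
Clue 6: the person who likes limes is in house 2.
Clue 3: the person who likes oranges is in house 4.
Clue 3 places the person who makes mousse in house 3.
House 1's favorite fruit must be pears (nothing else left).
So house 3 gets kiwis for favorite fruit.
House 1 dessert: only brownies fits.
By clue 7, the German is in house 2.
House 4 nationality: only Brazilian fits.
Clue 5 places the person who enjoys gardening in house 4.
That leaves reading as the hobby for house 3.
That leaves Australian as the nationality for house 1.
House 3's nationality must be Canadian (nothing else left).
So: house 1 = origami/Australian/pears/brownies, house 2 = hiking/German/limes/pie, house 3 = reading/Canadian/kiwis/mousse, house 4 = gardening/Brazilian/oranges/cheesecake.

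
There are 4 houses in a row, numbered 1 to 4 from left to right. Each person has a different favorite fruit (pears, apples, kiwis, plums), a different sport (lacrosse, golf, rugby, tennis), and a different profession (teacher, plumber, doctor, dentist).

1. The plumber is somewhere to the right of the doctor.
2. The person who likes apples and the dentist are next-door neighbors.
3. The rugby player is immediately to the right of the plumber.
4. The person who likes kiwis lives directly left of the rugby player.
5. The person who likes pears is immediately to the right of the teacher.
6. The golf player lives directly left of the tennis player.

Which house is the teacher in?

So house 4 gets dentist for profession.
From clue 2, the person who likes apples must be in house 3.
That leaves plums as the favorite fruit for house 1.
So house 2 gets kiwis for favorite fruit.
The only favorite fruit still possible for house 4 is pears.
By clue 4, the rugby player is in house 3.
Clue 5: the teacher is in house 3.
The only profession still possible for house 1 is doctor.
House 2's profession must be plumber (nothing else left).
Clue 6: the golf player is in house 1.
Clue 6 places the tennis player in house 2.
That leaves lacrosse as the sport for house 4.
So: house 1 = plums/golf/doctor, house 2 = kiwis/tennis/plumber, house 3 = apples/rugby/teacher, house 4 = pears/lacrosse/dentist.

3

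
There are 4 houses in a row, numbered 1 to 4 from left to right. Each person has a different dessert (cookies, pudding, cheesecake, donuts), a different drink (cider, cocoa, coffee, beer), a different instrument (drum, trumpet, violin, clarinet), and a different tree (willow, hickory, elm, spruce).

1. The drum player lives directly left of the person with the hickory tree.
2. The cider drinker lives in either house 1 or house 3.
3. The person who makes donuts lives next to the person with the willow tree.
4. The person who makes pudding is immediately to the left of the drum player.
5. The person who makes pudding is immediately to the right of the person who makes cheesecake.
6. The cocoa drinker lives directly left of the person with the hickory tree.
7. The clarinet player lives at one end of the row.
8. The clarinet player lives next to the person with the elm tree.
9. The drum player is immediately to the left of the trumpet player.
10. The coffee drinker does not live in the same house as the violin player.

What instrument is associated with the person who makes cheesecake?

clarinet

From clue 5, the person who makes pudding must be in house 2.
From clue 5, the person who makes cheesecake must be in house 1.
By clue 4, the drum player is in house 3.
Clue 9 places the trumpet player in house 4.
House 1 instrument: only clarinet fits.
That leaves violin as the instrument for house 2.
House 1's tree must be spruce (nothing else left).
The person with the hickory tree is in house 4 (clue 1).
Clue 6 places the cocoa drinker in house 3.
The person with the elm tree is in house 2 (clue 8).
So house 2 gets beer for drink.
House 4 drink: only coffee fits.
The only tree still possible for house 3 is willow.
The person who makes donuts is in house 4 (clue 3).
That leaves cookies as the dessert for house 3.
House 1's drink must be cider (nothing else left).
So: house 1 = cheesecake/cider/clarinet/spruce, house 2 = pudding/beer/violin/elm, house 3 = cookies/cocoa/drum/willow, house 4 = donuts/coffee/trumpet/hickory.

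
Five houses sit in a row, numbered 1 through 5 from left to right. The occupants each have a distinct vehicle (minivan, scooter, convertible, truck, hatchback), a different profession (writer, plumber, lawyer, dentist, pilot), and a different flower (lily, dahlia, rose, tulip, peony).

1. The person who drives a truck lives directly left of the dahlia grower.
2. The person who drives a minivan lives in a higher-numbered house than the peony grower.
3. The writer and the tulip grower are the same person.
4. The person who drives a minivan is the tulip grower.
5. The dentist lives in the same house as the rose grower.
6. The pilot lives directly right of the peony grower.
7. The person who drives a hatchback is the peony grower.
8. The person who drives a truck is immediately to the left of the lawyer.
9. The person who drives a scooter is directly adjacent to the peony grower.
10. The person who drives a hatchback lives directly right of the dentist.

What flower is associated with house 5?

The person who drives a hatchback is narrowed to house 2 or 3 or 4; consider each.
Placing it in house 3 and house 4 leads to a contradiction, so it's in house 2.
From clue 7, the peony grower must be in house 2.
By clue 10, the dentist is in house 1.
Clue 5 places the rose grower in house 1.
Clue 6: the pilot is in house 3.
House 2's profession must be plumber (nothing else left).
That leaves lily as the flower for house 3.
The person who drives a minivan is narrowed to house 4 or 5; consider each.
Placing it in house 4 leads to a contradiction, so it's in house 5.
From clue 4, the tulip grower must be in house 5.
The only flower still possible for house 4 is dahlia.
The person who drives a truck is in house 3 (clue 1).
From clue 3, the writer must be in house 5.
The lawyer is in house 4 (clue 8).
The only vehicle still possible for house 4 is convertible.
The only vehicle still possible for house 1 is scooter.
So: house 1 = scooter/dentist/rose, house 2 = hatchback/plumber/peony, house 3 = truck/pilot/lily, house 4 = convertible/lawyer/dahlia, house 5 = minivan/writer/tulip.

tulip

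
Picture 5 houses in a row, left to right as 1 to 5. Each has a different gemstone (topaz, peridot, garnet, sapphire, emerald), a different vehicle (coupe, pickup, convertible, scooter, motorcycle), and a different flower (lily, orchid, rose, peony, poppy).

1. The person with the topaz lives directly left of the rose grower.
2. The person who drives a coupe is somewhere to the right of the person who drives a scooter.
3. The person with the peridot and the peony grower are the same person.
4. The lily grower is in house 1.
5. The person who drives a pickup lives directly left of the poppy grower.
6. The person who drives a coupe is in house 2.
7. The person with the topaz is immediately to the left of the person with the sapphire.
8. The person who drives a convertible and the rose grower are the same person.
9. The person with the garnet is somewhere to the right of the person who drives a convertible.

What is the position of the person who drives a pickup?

From clue 4, the lily grower must be in house 1.
By clue 6, the person who drives a coupe is in house 2.
That leaves motorcycle as the vehicle for house 5.
From clue 2, the person who drives a scooter must be in house 1.
House 1's gemstone must be emerald (nothing else left).
The person with the garnet is narrowed to house 4 or 5; consider each.
Placing it in house 4 leads to a contradiction, so it's in house 5.
The person with the sapphire is narrowed to house 3 or 4; consider each.
Placing it in house 4 leads to a contradiction, so it's in house 3.
The person with the topaz is in house 2 (clue 7).
So house 4 gets peridot for gemstone.
By clue 1, the rose grower is in house 3.
By clue 3, the peony grower is in house 4.
Clue 8 places the person who drives a convertible in house 3.
House 4 vehicle: only pickup fits.
House 2's flower must be orchid (nothing else left).
That leaves poppy as the flower for house 5.
So: house 1 = emerald/scooter/lily, house 2 = topaz/coupe/orchid, house 3 = sapphire/convertible/rose, house 4 = peridot/pickup/peony, house 5 = garnet/motorcycle/poppy.

4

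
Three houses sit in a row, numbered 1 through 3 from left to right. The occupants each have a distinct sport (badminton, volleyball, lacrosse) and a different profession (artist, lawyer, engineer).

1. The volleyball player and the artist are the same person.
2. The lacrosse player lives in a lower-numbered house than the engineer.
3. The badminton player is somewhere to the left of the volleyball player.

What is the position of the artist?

3

House 3 sport: only volleyball fits.
From clue 1, the artist must be in house 3.
House 1 profession: only lawyer fits.
That leaves engineer as the profession for house 2.
By clue 2, the lacrosse player is in house 1.
House 2 sport: only badminton fits.
So: house 1 = lacrosse/lawyer, house 2 = badminton/engineer, house 3 = volleyball/artist.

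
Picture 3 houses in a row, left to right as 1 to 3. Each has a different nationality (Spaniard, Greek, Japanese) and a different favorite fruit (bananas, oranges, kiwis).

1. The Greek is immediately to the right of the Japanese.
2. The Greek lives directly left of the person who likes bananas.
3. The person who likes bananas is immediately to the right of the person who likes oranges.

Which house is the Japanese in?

Clue 2: the Greek is in house 2.
Clue 2 places the person who likes bananas in house 3.
Clue 3 places the person who likes oranges in house 2.
That leaves Japanese as the nationality for house 1.
That leaves Spaniard as the nationality for house 3.
House 1 favorite fruit: only kiwis fits.
So: house 1 = Japanese/kiwis, house 2 = Greek/oranges, house 3 = Spaniard/bananas.

1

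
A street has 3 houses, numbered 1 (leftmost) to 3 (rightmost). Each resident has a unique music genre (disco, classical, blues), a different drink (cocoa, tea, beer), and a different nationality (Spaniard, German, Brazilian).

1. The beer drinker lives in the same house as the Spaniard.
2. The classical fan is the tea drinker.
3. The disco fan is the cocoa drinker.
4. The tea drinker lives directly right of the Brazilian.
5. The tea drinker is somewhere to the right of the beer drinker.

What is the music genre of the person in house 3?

classical

House 3 nationality: only German fits.
The classical fan is narrowed to house 2 or 3; consider each.
Placing it in house 2 leads to a contradiction, so it's in house 3.
From clue 2, the tea drinker must be in house 3.
The Brazilian is in house 2 (clue 4).
That leaves Spaniard as the nationality for house 1.
By clue 1, the beer drinker is in house 1.
House 2's drink must be cocoa (nothing else left).
The disco fan is in house 2 (clue 3).
House 1's music genre must be blues (nothing else left).
So: house 1 = blues/beer/Spaniard, house 2 = disco/cocoa/Brazilian, house 3 = classical/tea/German.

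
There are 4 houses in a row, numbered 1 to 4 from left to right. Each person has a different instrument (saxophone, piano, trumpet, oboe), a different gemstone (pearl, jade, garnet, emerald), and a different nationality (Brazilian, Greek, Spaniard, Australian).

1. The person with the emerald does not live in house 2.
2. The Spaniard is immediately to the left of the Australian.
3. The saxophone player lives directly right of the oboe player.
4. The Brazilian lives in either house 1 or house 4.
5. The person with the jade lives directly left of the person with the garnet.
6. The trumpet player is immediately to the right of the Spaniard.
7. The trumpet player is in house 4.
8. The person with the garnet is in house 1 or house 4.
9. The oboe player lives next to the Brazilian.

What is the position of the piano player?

1

From clue 7, the trumpet player must be in house 4.
From clue 8, the person with the garnet must be in house 4.
The only instrument still possible for house 1 is piano.
Clue 3: the saxophone player is in house 3.
Clue 3 places the oboe player in house 2.
Clue 5: the person with the jade is in house 3.
Clue 6 places the Spaniard in house 3.
Clue 9 places the Brazilian in house 1.
So house 1 gets emerald for gemstone.
So house 2 gets pearl for gemstone.
Clue 2: the Australian is in house 4.
The only nationality still possible for house 2 is Greek.
So: house 1 = piano/emerald/Brazilian, house 2 = oboe/pearl/Greek, house 3 = saxophone/jade/Spaniard, house 4 = trumpet/garnet/Australian.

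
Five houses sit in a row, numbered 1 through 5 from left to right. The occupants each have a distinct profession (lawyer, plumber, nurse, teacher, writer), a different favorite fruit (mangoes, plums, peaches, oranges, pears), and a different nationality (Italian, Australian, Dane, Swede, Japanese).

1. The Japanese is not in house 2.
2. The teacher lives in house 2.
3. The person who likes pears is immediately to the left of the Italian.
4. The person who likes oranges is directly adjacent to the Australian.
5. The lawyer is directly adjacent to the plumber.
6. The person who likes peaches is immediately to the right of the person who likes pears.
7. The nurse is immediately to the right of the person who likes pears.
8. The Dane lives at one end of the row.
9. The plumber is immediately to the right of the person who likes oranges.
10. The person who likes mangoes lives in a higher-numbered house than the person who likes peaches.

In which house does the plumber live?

By clue 2, the teacher is in house 2.
House 1's profession must be writer (nothing else left).
That leaves plums as the favorite fruit for house 1.
That leaves mangoes as the favorite fruit for house 5.
The nurse is narrowed to house 3 or 4; consider each.
Placing it in house 4 leads to a contradiction, so it's in house 3.
By clue 7, the person who likes pears is in house 2.
The Italian is in house 3 (clue 3).
Clue 6 places the person who likes peaches in house 3.
The only favorite fruit still possible for house 4 is oranges.
Clue 4: the Australian is in house 5.
The plumber is in house 5 (clue 9).
So house 4 gets lawyer for profession.
House 1's nationality must be Dane (nothing else left).
So house 2 gets Swede for nationality.
That leaves Japanese as the nationality for house 4.
So: house 1 = writer/plums/Dane, house 2 = teacher/pears/Swede, house 3 = nurse/peaches/Italian, house 4 = lawyer/oranges/Japanese, house 5 = plumber/mangoes/Australian.

5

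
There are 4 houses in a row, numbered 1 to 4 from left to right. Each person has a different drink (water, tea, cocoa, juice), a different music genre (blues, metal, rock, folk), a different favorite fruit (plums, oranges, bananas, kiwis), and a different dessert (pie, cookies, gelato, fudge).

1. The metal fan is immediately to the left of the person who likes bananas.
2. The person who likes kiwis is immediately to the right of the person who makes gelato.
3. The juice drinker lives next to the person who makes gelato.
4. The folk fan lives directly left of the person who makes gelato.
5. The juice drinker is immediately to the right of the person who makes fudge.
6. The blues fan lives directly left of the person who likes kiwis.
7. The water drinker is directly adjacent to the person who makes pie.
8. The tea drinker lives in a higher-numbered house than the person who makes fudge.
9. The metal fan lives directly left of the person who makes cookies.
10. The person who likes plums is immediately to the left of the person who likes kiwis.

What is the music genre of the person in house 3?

That leaves rock as the music genre for house 4.
House 1 favorite fruit: only oranges fits.
The blues fan is narrowed to house 2 or 3; consider each.
Placing it in house 2 leads to a contradiction, so it's in house 3.
Clue 6 places the person who likes kiwis in house 4.
By clue 10, the person who likes plums is in house 3.
The only favorite fruit still possible for house 2 is bananas.
Clue 1: the metal fan is in house 1.
Clue 2: the person who makes gelato is in house 3.
Clue 4 places the folk fan in house 2.
Clue 9: the person who makes cookies is in house 2.
House 1's dessert must be fudge (nothing else left).
The only dessert still possible for house 4 is pie.
By clue 5, the juice drinker is in house 2.
The water drinker is in house 3 (clue 7).
That leaves cocoa as the drink for house 1.
The only drink still possible for house 4 is tea.
So: house 1 = cocoa/metal/oranges/fudge, house 2 = juice/folk/bananas/cookies, house 3 = water/blues/plums/gelato, house 4 = tea/rock/kiwis/pie.

blues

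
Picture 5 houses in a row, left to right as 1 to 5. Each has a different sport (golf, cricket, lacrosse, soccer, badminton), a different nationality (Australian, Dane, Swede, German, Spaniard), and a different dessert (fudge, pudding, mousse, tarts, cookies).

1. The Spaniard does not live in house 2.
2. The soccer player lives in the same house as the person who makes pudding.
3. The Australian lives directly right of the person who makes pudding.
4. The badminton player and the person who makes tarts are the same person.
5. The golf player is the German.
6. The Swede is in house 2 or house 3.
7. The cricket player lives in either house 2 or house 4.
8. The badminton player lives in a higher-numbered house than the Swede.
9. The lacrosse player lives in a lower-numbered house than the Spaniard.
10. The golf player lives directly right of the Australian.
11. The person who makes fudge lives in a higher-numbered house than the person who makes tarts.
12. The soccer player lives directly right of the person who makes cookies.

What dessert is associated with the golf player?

House 1 sport: only lacrosse fits.
The only sport still possible for house 5 is golf.
That leaves Dane as the nationality for house 1.
House 2 nationality: only Swede fits.
From clue 5, the German must be in house 5.
From clue 10, the Australian must be in house 4.
The only nationality still possible for house 3 is Spaniard.
From clue 3, the person who makes pudding must be in house 3.
The only dessert still possible for house 4 is tarts.
Clue 2 places the soccer player in house 3.
Clue 4 places the badminton player in house 4.
The person who makes cookies is in house 2 (clue 12).
The only sport still possible for house 2 is cricket.
That leaves mousse as the dessert for house 1.
House 5's dessert must be fudge (nothing else left).
So: house 1 = lacrosse/Dane/mousse, house 2 = cricket/Swede/cookies, house 3 = soccer/Spaniard/pudding, house 4 = badminton/Australian/tarts, house 5 = golf/German/fudge.

fudge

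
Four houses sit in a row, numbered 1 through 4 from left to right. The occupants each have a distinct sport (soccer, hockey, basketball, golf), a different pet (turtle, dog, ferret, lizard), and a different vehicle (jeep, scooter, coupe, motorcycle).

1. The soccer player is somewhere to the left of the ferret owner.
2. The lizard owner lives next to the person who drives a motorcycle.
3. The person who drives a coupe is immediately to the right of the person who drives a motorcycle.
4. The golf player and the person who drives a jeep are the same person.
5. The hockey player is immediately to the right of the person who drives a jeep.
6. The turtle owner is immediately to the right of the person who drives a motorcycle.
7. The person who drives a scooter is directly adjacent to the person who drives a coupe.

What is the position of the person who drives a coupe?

3

The golf player is narrowed to house 1 or 2 or 3; consider each.
Placing it in house 2 and house 3 leads to a contradiction, so it's in house 1.
Clue 4: the person who drives a jeep is in house 1.
Clue 5: the hockey player is in house 2.
That leaves basketball as the sport for house 4.
By clue 1, the ferret owner is in house 4.
The only sport still possible for house 3 is soccer.
Clue 6 places the person who drives a motorcycle in house 2.
The only pet still possible for house 3 is turtle.
The lizard owner is in house 1 (clue 2).
The person who drives a coupe is in house 3 (clue 3).
Clue 7 places the person who drives a scooter in house 4.
House 2 pet: only dog fits.
So: house 1 = golf/lizard/jeep, house 2 = hockey/dog/motorcycle, house 3 = soccer/turtle/coupe, house 4 = basketball/ferret/scooter.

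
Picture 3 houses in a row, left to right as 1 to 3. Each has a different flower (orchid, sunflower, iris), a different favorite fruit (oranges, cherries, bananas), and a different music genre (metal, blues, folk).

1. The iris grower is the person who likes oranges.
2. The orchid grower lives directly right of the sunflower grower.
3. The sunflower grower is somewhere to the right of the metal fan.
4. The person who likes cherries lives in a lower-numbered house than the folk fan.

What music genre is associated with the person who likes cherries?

blues

Clue 3: the sunflower grower is in house 2.
Clue 3: the metal fan is in house 1.
So house 1 gets iris for flower.
The only flower still possible for house 3 is orchid.
Clue 1: the person who likes oranges is in house 1.
The only favorite fruit still possible for house 2 is cherries.
That leaves bananas as the favorite fruit for house 3.
Clue 4: the folk fan is in house 3.
The only music genre still possible for house 2 is blues.
So: house 1 = iris/oranges/metal, house 2 = sunflower/cherries/blues, house 3 = orchid/bananas/folk.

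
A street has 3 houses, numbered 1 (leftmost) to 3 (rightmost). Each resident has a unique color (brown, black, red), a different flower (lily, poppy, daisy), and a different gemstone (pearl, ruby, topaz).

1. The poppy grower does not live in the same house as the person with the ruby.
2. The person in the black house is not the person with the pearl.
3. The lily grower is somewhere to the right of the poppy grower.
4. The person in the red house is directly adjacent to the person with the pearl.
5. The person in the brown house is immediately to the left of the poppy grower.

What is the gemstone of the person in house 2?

Clue 5: the person in the brown house is in house 1.
By clue 5, the poppy grower is in house 2.
House 1's flower must be daisy (nothing else left).
House 3's flower must be lily (nothing else left).
The person in the black house is narrowed to house 2 or 3; consider each.
Placing it in house 2 leads to a contradiction, so it's in house 3.
House 2 color: only red fits.
Clue 4: the person with the pearl is in house 1.
That leaves topaz as the gemstone for house 2.
The only gemstone still possible for house 3 is ruby.
So: house 1 = brown/daisy/pearl, house 2 = red/poppy/topaz, house 3 = black/lily/ruby.

topaz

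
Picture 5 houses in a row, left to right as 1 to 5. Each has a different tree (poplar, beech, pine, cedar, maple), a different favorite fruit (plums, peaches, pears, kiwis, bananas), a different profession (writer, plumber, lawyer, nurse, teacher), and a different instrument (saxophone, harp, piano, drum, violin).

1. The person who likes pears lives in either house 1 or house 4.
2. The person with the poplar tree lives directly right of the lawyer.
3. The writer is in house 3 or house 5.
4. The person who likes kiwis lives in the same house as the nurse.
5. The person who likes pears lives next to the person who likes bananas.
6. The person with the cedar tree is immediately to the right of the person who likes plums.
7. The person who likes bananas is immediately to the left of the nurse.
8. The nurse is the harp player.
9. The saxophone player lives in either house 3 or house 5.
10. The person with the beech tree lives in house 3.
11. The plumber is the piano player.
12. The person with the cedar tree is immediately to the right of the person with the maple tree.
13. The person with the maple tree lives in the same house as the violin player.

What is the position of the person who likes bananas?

2

By clue 10, the person with the beech tree is in house 3.
House 5 favorite fruit: only peaches fits.
The only favorite fruit still possible for house 2 is bananas.
That leaves kiwis as the favorite fruit for house 3.
The nurse is in house 3 (clue 4).
Clue 5 places the person who likes pears in house 1.
By clue 8, the harp player is in house 3.
So house 4 gets plums for favorite fruit.
By clue 6, the person with the cedar tree is in house 5.
By clue 12, the person with the maple tree is in house 4.
By clue 13, the violin player is in house 4.
House 1's tree must be pine (nothing else left).
That leaves poplar as the tree for house 2.
So house 5 gets writer for profession.
So house 5 gets saxophone for instrument.
The lawyer is in house 1 (clue 2).
That leaves teacher as the profession for house 4.
Clue 11 places the piano player in house 2.
That leaves plumber as the profession for house 2.
House 1 instrument: only drum fits.
So: house 1 = pine/pears/lawyer/drum, house 2 = poplar/bananas/plumber/piano, house 3 = beech/kiwis/nurse/harp, house 4 = maple/plums/teacher/violin, house 5 = cedar/peaches/writer/saxophone.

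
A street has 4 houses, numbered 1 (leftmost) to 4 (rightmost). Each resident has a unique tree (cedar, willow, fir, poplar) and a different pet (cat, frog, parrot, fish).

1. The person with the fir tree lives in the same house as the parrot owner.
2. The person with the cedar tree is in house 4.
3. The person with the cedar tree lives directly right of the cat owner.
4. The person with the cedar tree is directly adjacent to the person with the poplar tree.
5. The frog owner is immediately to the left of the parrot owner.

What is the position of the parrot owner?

2

Clue 2 places the person with the cedar tree in house 4.
By clue 3, the cat owner is in house 3.
Clue 4: the person with the poplar tree is in house 3.
Clue 1 places the person with the fir tree in house 2.
Clue 1 places the parrot owner in house 2.
Clue 5: the frog owner is in house 1.
So house 1 gets willow for tree.
So house 4 gets fish for pet.
So: house 1 = willow/frog, house 2 = fir/parrot, house 3 = poplar/cat, house 4 = cedar/fish.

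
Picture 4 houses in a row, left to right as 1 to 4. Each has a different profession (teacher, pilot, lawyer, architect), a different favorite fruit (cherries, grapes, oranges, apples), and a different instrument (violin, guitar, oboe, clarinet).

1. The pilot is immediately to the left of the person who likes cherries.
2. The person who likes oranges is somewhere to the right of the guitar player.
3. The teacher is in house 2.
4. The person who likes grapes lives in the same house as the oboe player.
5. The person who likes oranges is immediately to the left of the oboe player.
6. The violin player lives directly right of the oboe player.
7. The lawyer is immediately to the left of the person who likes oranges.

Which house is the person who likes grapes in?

3

Clue 3 places the teacher in house 2.
By clue 6, the violin player is in house 4.
From clue 6, the oboe player must be in house 3.
House 1's profession must be lawyer (nothing else left).
So house 4 gets architect for profession.
Clue 1 places the person who likes cherries in house 4.
From clue 4, the person who likes grapes must be in house 3.
The person who likes oranges is in house 2 (clue 5).
The only profession still possible for house 3 is pilot.
House 1 favorite fruit: only apples fits.
By clue 2, the guitar player is in house 1.
So house 2 gets clarinet for instrument.
So: house 1 = lawyer/apples/guitar, house 2 = teacher/oranges/clarinet, house 3 = pilot/grapes/oboe, house 4 = architect/cherries/violin.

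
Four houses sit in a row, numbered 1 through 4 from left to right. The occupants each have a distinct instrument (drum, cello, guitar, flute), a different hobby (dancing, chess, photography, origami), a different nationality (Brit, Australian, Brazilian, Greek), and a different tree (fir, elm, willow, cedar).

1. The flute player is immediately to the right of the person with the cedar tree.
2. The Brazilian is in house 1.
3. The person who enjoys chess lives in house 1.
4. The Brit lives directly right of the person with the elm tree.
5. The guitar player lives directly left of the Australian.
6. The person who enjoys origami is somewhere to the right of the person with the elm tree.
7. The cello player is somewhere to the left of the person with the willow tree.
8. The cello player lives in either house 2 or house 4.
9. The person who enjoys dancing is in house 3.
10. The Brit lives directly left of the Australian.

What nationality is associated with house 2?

By clue 2, the Brazilian is in house 1.
By clue 3, the person who enjoys chess is in house 1.
The cello player is in house 2 (clue 8).
The person who enjoys dancing is in house 3 (clue 9).
Clue 5 places the guitar player in house 3.
Clue 5 places the Australian in house 4.
From clue 10, the Brit must be in house 3.
House 1 instrument: only drum fits.
The only instrument still possible for house 4 is flute.
House 2 nationality: only Greek fits.
By clue 1, the person with the cedar tree is in house 3.
From clue 4, the person with the elm tree must be in house 2.
Clue 6: the person who enjoys origami is in house 4.
House 2 hobby: only photography fits.
So house 1 gets fir for tree.
House 4 tree: only willow fits.
So: house 1 = drum/chess/Brazilian/fir, house 2 = cello/photography/Greek/elm, house 3 = guitar/dancing/Brit/cedar, house 4 = flute/origami/Australian/willow.

Greek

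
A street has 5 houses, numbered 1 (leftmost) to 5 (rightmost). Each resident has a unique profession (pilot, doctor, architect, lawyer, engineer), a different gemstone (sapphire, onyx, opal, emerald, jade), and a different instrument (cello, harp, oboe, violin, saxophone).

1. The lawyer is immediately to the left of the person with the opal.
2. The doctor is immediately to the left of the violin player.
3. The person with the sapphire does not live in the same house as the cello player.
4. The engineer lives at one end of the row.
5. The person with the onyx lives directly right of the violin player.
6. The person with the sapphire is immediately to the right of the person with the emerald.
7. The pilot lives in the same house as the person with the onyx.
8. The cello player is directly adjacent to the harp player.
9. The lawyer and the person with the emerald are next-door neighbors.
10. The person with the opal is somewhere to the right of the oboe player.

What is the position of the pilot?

5

The engineer is narrowed to house 1 or 5; consider each.
Placing it in house 5 leads to a contradiction, so it's in house 1.
The doctor is narrowed to house 2 or 3; consider each.
Placing it in house 2 leads to a contradiction, so it's in house 3.
The violin player is in house 4 (clue 2).
By clue 5, the person with the onyx is in house 5.
Clue 7: the pilot is in house 5.
By clue 1, the lawyer is in house 2.
The person with the opal is in house 3 (clue 1).
That leaves architect as the profession for house 4.
So house 1 gets emerald for gemstone.
House 5 instrument: only saxophone fits.
Clue 6: the person with the sapphire is in house 2.
The only gemstone still possible for house 4 is jade.
By clue 8, the harp player is in house 2.
House 1's instrument must be oboe (nothing else left).
The only instrument still possible for house 3 is cello.
So: house 1 = engineer/emerald/oboe, house 2 = lawyer/sapphire/harp, house 3 = doctor/opal/cello, house 4 = architect/jade/violin, house 5 = pilot/onyx/saxophone.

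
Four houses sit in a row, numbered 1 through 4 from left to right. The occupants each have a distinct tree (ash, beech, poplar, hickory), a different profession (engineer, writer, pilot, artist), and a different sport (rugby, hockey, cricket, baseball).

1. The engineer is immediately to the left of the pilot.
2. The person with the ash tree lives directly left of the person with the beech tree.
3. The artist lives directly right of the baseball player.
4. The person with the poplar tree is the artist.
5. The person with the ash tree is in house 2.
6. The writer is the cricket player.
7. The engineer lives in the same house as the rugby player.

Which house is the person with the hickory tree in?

By clue 5, the person with the ash tree is in house 2.
That leaves hickory as the tree for house 1.
From clue 2, the person with the beech tree must be in house 3.
House 4's tree must be poplar (nothing else left).
Clue 4 places the artist in house 4.
The baseball player is in house 3 (clue 3).
House 4's sport must be hockey (nothing else left).
The only profession still possible for house 3 is pilot.
Clue 1: the engineer is in house 2.
Clue 7 places the rugby player in house 2.
House 1 profession: only writer fits.
House 1 sport: only cricket fits.
So: house 1 = hickory/writer/cricket, house 2 = ash/engineer/rugby, house 3 = beech/pilot/baseball, house 4 = poplar/artist/hockey.

1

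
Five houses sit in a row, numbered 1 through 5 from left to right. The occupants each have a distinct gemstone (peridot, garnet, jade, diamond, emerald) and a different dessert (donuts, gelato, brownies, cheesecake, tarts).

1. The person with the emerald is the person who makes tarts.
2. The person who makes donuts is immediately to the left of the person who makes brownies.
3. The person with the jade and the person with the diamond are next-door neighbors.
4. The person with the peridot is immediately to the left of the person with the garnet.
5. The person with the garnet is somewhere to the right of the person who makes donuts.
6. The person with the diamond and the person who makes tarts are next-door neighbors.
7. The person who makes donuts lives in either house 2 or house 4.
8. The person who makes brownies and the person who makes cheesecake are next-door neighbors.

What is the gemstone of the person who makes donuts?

diamond

The person who makes brownies is narrowed to house 3 or 5; consider each.
Placing it in house 5 leads to a contradiction, so it's in house 3.
From clue 2, the person who makes donuts must be in house 2.
The only dessert still possible for house 4 is cheesecake.
The person with the diamond is narrowed to house 2 or 4; consider each.
Placing it in house 4 leads to a contradiction, so it's in house 2.
Clue 6 places the person who makes tarts in house 1.
That leaves gelato as the dessert for house 5.
The person with the emerald is in house 1 (clue 1).
So house 5 gets garnet for gemstone.
Clue 4 places the person with the peridot in house 4.
House 3's gemstone must be jade (nothing else left).
So: house 1 = emerald/tarts, house 2 = diamond/donuts, house 3 = jade/brownies, house 4 = peridot/cheesecake, house 5 = garnet/gelato.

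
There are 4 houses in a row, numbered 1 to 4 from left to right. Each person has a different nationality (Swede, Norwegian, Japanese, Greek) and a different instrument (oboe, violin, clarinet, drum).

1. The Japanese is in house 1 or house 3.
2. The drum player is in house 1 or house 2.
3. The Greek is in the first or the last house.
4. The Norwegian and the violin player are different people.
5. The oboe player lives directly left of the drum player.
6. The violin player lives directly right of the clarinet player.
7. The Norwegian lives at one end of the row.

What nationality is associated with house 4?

Clue 5 places the oboe player in house 1.
From clue 5, the drum player must be in house 2.
That leaves Swede as the nationality for house 2.
House 3's nationality must be Japanese (nothing else left).
House 4 instrument: only violin fits.
From clue 4, the Norwegian must be in house 1.
So house 4 gets Greek for nationality.
That leaves clarinet as the instrument for house 3.
So: house 1 = Norwegian/oboe, house 2 = Swede/drum, house 3 = Japanese/clarinet, house 4 = Greek/violin.

Greek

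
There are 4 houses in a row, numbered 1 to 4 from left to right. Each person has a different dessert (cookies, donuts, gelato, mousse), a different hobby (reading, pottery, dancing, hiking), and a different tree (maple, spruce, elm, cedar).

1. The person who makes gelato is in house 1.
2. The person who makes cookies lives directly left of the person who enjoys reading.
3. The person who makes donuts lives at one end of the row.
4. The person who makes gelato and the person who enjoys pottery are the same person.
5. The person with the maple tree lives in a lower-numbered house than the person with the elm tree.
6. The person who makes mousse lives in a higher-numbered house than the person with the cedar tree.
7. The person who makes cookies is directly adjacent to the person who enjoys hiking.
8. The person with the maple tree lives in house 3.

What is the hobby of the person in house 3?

dancing

From clue 1, the person who makes gelato must be in house 1.
Clue 4: the person who enjoys pottery is in house 1.
By clue 8, the person with the maple tree is in house 3.
By clue 5, the person with the elm tree is in house 4.
House 4's dessert must be donuts (nothing else left).
The person who makes cookies is narrowed to house 2 or 3; consider each.
Placing it in house 2 leads to a contradiction, so it's in house 3.
The person who enjoys reading is in house 4 (clue 2).
The only dessert still possible for house 2 is mousse.
House 2's hobby must be hiking (nothing else left).
House 3 hobby: only dancing fits.
Clue 6 places the person with the cedar tree in house 1.
That leaves spruce as the tree for house 2.
So: house 1 = gelato/pottery/cedar, house 2 = mousse/hiking/spruce, house 3 = cookies/dancing/maple, house 4 = donuts/reading/elm.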